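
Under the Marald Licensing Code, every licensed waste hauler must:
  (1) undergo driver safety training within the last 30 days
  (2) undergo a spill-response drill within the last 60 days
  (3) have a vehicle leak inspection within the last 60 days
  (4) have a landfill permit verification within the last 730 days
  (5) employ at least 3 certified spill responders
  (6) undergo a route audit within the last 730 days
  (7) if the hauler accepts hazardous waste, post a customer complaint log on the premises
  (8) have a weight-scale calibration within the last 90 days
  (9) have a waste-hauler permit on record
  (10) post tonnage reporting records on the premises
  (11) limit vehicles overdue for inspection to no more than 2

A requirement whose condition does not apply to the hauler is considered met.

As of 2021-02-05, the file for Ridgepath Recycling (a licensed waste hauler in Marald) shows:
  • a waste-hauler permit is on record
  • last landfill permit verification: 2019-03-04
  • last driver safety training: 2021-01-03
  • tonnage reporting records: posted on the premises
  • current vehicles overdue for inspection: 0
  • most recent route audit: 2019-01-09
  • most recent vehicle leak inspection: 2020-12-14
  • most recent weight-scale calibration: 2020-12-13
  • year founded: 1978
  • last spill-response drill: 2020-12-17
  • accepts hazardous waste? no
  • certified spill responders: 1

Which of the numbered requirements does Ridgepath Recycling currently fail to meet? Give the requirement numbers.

1, 5, 6

1. driver safety training 33 days ago vs limit 30 → not met
2. spill-response drill 50 days ago vs limit 60 → met
3. vehicle leak inspection 53 days ago vs limit 60 → met
4. landfill permit verification 704 days ago vs limit 730 → met
5. certified spill responders 1 < 3 → not met
6. route audit 758 days ago vs limit 730 → not met
7. condition 'accepts hazardous waste' does not hold → requirement n/a → met
8. weight-scale calibration 54 days ago vs limit 90 → met
9. waste-hauler permit present → met
10. tonnage reporting records present → met
11. vehicles overdue for inspection 0 ≤ 2 → met
Not met: 1, 5, 6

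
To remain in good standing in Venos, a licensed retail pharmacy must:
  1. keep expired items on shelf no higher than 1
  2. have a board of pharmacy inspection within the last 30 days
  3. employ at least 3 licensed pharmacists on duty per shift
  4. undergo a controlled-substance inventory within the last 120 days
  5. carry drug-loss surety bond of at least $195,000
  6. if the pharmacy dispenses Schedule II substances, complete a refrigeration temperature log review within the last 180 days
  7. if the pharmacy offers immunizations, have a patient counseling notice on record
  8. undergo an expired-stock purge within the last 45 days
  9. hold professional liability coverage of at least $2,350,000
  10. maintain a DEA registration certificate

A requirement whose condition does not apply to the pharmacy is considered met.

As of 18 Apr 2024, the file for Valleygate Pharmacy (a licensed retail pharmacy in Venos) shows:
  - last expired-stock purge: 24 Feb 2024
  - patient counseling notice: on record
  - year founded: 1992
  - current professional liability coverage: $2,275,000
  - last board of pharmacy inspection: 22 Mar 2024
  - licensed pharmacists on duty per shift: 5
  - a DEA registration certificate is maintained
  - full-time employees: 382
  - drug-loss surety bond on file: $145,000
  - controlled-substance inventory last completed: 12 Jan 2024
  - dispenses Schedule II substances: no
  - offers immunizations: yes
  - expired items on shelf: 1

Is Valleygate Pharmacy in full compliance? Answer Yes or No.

1. expired items on shelf 1 ≤ 1 → met
2. board of pharmacy inspection 27 days ago vs limit 30 → met
3. licensed pharmacists on duty per shift 5 ≥ 3 → met
4. controlled-substance inventory 97 days ago vs limit 120 → met
5. drug-loss surety bond $145,000 < $195,000 → not met
6. condition 'dispenses Schedule II substances' does not hold → requirement n/a → met
7. condition 'offers immunizations' holds; patient counseling notice present → met
8. expired-stock purge 54 days ago vs limit 45 → not met
9. professional liability coverage $2,275,000 < $2,350,000 → not met
10. DEA registration certificate present → met
Not met: 5, 8, 9

No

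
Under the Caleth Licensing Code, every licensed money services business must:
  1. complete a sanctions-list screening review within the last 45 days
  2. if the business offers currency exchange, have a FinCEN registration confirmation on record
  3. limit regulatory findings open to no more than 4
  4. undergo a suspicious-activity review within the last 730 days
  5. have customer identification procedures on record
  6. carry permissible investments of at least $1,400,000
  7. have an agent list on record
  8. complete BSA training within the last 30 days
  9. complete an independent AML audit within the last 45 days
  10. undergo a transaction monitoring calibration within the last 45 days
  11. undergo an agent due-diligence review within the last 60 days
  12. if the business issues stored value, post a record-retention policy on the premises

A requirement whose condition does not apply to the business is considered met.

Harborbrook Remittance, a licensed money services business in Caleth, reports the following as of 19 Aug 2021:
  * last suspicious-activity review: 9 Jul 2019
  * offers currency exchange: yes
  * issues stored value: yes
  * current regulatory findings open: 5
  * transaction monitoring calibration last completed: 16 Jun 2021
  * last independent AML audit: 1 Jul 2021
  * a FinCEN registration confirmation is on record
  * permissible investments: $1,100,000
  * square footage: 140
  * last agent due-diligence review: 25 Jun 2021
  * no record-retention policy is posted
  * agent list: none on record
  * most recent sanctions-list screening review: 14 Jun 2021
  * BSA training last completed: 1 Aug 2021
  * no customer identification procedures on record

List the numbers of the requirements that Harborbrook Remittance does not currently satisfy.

1, 3, 4, 5, 6, 7, 9, 10, 12

1. sanctions-list screening review 66 days ago vs limit 45 → not met
2. condition 'offers currency exchange' holds; FinCEN registration confirmation present → met
3. regulatory findings open 5 > 4 → not met
4. suspicious-activity review 772 days ago vs limit 730 → not met
5. customer identification procedures absent → not met
6. permissible investments $1,100,000 < $1,400,000 → not met
7. agent list absent → not met
8. BSA training 18 days ago vs limit 30 → met
9. independent AML audit 49 days ago vs limit 45 → not met
10. transaction monitoring calibration 64 days ago vs limit 45 → not met
11. agent due-diligence review 55 days ago vs limit 60 → met
12. condition 'issues stored value' holds; record-retention policy absent → not met
Not met: 1, 3, 4, 5, 6, 7, 9, 10, 12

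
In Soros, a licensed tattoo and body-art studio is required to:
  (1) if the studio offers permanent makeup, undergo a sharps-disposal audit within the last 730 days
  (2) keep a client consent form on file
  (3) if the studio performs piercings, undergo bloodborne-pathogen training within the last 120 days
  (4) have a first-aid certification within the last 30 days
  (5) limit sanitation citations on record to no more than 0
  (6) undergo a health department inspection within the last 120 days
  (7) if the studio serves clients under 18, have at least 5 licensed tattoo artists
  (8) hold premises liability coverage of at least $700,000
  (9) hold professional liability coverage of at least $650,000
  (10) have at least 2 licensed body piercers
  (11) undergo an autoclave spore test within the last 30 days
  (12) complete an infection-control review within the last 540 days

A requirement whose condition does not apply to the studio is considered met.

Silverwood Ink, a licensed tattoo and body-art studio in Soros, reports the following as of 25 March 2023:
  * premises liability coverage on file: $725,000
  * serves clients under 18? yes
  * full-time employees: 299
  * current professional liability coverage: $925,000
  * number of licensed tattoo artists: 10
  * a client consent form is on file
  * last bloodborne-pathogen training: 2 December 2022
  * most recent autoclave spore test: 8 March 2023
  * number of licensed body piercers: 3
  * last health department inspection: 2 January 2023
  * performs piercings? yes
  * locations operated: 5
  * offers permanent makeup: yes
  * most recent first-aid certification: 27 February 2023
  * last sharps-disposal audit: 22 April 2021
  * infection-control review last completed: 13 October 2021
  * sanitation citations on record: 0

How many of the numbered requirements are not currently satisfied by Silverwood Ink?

1. condition 'offers permanent makeup' holds; sharps-disposal audit 702 days ago vs limit 730 → met
2. client consent form present → met
3. condition 'performs piercings' holds; bloodborne-pathogen training 113 days ago vs limit 120 → met
4. first-aid certification 26 days ago vs limit 30 → met
5. sanitation citations on record 0 ≤ 0 → met
6. health department inspection 82 days ago vs limit 120 → met
7. condition 'serves clients under 18' holds; licensed tattoo artists 10 ≥ 5 → met
8. premises liability coverage $725,000 ≥ $700,000 → met
9. professional liability coverage $925,000 ≥ $650,000 → met
10. licensed body piercers 3 ≥ 2 → met
11. autoclave spore test 17 days ago vs limit 30 → met
12. infection-control review 528 days ago vs limit 540 → met
Not met: 0 of 12

0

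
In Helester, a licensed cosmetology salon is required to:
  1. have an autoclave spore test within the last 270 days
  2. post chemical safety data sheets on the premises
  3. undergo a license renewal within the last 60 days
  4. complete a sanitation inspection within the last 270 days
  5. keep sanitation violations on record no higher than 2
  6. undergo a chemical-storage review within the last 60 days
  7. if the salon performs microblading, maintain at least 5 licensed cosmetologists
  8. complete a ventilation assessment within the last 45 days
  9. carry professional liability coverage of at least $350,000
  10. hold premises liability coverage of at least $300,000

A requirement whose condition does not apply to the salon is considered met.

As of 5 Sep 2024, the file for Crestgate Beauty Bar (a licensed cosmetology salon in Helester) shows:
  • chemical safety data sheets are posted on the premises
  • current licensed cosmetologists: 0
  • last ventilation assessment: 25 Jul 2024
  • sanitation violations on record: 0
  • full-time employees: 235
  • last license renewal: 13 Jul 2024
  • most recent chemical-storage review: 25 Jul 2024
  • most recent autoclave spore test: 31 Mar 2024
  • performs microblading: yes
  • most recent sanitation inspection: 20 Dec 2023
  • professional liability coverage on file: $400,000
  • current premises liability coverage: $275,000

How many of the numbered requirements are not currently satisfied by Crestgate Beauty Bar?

1. autoclave spore test 158 days ago vs limit 270 → met
2. chemical safety data sheets present → met
3. license renewal 54 days ago vs limit 60 → met
4. sanitation inspection 260 days ago vs limit 270 → met
5. sanitation violations on record 0 ≤ 2 → met
6. chemical-storage review 42 days ago vs limit 60 → met
7. condition 'performs microblading' holds; licensed cosmetologists 0 < 5 → not met
8. ventilation assessment 42 days ago vs limit 45 → met
9. professional liability coverage $400,000 ≥ $350,000 → met
10. premises liability coverage $275,000 < $300,000 → not met
Not met: 2 of 10

2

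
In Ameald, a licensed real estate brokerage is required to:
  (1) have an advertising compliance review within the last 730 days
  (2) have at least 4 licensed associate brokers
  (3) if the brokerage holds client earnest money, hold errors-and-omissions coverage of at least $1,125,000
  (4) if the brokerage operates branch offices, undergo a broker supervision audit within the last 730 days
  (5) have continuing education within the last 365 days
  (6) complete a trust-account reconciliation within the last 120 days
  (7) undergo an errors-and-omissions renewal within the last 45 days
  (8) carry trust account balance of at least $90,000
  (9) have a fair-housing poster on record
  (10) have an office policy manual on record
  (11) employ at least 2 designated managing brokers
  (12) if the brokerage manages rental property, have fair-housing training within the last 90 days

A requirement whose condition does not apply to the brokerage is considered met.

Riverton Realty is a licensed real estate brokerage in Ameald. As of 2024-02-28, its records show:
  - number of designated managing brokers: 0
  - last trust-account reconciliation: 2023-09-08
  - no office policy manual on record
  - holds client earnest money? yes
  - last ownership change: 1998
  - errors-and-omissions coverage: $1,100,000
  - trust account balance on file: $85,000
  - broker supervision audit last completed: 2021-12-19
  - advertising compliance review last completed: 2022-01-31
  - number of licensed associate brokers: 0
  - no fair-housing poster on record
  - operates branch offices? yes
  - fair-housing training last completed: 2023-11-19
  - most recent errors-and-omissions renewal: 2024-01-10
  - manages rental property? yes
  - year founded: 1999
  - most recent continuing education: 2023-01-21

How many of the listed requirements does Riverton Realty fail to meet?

1. advertising compliance review 758 days ago vs limit 730 → not met
2. licensed associate brokers 0 < 4 → not met
3. condition 'holds client earnest money' holds; errors-and-omissions coverage $1,100,000 < $1,125,000 → not met
4. condition 'operates branch offices' holds; broker supervision audit 801 days ago vs limit 730 → not met
5. continuing education 403 days ago vs limit 365 → not met
6. trust-account reconciliation 173 days ago vs limit 120 → not met
7. errors-and-omissions renewal 49 days ago vs limit 45 → not met
8. trust account balance $85,000 < $90,000 → not met
9. fair-housing poster absent → not met
10. office policy manual absent → not met
11. designated managing brokers 0 < 2 → not met
12. condition 'manages rental property' holds; fair-housing training 101 days ago vs limit 90 → not met
Not met: 12 of 12

12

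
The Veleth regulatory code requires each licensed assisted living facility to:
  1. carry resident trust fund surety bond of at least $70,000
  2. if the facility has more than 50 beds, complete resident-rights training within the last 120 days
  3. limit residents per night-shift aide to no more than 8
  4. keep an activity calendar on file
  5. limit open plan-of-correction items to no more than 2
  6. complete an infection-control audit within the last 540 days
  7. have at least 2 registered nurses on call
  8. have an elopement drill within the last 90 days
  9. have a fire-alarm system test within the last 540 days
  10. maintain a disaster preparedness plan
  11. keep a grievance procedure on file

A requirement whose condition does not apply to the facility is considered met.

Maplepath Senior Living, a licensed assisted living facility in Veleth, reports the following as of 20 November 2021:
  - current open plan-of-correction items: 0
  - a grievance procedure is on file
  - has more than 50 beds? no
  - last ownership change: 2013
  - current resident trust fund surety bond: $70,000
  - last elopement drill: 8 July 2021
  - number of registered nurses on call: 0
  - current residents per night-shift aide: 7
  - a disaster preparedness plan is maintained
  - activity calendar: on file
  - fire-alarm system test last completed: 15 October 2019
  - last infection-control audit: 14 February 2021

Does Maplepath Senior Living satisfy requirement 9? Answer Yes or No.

No

9. fire-alarm system test 767 days ago vs limit 540 → not met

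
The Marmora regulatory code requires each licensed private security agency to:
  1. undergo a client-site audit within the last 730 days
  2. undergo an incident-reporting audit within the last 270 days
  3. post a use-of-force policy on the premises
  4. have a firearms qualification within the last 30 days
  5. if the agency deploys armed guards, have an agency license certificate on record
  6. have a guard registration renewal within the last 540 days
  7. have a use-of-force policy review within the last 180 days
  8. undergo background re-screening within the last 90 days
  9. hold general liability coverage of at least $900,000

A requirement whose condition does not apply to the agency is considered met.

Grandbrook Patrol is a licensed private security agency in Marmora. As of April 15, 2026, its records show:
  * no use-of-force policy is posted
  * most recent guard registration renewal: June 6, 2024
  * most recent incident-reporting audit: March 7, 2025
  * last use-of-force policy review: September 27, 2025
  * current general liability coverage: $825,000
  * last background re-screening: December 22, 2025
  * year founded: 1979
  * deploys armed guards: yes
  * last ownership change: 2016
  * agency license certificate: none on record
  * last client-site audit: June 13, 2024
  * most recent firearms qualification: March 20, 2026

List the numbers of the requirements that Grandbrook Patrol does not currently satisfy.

1. client-site audit 671 days ago vs limit 730 → met
2. incident-reporting audit 404 days ago vs limit 270 → not met
3. use-of-force policy absent → not met
4. firearms qualification 26 days ago vs limit 30 → met
5. condition 'deploys armed guards' holds; agency license certificate absent → not met
6. guard registration renewal 678 days ago vs limit 540 → not met
7. use-of-force policy review 200 days ago vs limit 180 → not met
8. background re-screening 114 days ago vs limit 90 → not met
9. general liability coverage $825,000 < $900,000 → not met
Not met: 2, 3, 5, 6, 7, 8, 9

2, 3, 5, 6, 7, 8, 9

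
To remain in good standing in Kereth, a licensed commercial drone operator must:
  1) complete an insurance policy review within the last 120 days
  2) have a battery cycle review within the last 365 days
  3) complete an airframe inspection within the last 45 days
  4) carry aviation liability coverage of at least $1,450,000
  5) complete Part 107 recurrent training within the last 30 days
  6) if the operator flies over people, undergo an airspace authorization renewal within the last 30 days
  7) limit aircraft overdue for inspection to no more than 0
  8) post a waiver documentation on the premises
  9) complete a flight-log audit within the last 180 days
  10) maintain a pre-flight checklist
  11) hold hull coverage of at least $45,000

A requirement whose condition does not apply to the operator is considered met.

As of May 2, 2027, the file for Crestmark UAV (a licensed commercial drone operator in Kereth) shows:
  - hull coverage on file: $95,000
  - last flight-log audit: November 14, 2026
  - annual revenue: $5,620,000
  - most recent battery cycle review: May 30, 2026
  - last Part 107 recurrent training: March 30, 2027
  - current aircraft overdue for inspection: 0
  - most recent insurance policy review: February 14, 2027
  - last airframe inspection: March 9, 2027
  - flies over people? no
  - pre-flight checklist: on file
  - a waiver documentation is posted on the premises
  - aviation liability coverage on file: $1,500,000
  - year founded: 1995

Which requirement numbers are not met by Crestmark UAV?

1. insurance policy review 77 days ago vs limit 120 → met
2. battery cycle review 337 days ago vs limit 365 → met
3. airframe inspection 54 days ago vs limit 45 → not met
4. aviation liability coverage $1,500,000 ≥ $1,450,000 → met
5. Part 107 recurrent training 33 days ago vs limit 30 → not met
6. condition 'flies over people' does not hold → requirement n/a → met
7. aircraft overdue for inspection 0 ≤ 0 → met
8. waiver documentation present → met
9. flight-log audit 169 days ago vs limit 180 → met
10. pre-flight checklist present → met
11. hull coverage $95,000 ≥ $45,000 → met
Not met: 3, 5

3, 5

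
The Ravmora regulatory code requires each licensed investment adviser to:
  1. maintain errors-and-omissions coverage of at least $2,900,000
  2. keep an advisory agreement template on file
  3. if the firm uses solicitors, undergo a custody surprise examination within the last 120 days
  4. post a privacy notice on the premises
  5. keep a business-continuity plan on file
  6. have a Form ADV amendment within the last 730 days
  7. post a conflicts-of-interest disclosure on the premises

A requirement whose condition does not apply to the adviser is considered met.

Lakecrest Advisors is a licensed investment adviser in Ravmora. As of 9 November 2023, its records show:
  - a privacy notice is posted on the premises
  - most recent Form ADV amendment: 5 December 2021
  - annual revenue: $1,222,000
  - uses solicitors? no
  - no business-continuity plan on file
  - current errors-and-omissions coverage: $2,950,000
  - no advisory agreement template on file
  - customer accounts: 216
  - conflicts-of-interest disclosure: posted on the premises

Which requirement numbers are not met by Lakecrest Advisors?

2, 5

1. errors-and-omissions coverage $2,950,000 ≥ $2,900,000 → met
2. advisory agreement template absent → not met
3. condition 'uses solicitors' does not hold → requirement n/a → met
4. privacy notice present → met
5. business-continuity plan absent → not met
6. Form ADV amendment 704 days ago vs limit 730 → met
7. conflicts-of-interest disclosure present → met
Not met: 2, 5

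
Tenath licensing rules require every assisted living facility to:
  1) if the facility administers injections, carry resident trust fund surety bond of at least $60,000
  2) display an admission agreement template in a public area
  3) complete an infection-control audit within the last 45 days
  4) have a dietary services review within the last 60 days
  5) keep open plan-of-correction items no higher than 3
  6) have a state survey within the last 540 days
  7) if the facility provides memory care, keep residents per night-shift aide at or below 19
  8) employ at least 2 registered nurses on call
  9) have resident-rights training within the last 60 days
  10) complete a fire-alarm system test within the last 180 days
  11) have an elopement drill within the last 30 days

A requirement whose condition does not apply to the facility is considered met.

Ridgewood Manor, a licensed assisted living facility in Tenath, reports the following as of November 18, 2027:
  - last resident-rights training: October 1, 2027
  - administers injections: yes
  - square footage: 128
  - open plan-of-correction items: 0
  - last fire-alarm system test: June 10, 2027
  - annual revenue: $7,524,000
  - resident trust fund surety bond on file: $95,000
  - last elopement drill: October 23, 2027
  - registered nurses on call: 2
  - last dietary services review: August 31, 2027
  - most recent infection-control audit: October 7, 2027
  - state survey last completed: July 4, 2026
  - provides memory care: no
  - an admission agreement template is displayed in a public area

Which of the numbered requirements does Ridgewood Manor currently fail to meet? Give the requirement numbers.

1. condition 'administers injections' holds; resident trust fund surety bond $95,000 ≥ $60,000 → met
2. admission agreement template present → met
3. infection-control audit 42 days ago vs limit 45 → met
4. dietary services review 79 days ago vs limit 60 → not met
5. open plan-of-correction items 0 ≤ 3 → met
6. state survey 502 days ago vs limit 540 → met
7. condition 'provides memory care' does not hold → requirement n/a → met
8. registered nurses on call 2 ≥ 2 → met
9. resident-rights training 48 days ago vs limit 60 → met
10. fire-alarm system test 161 days ago vs limit 180 → met
11. elopement drill 26 days ago vs limit 30 → met
Not met: 4

4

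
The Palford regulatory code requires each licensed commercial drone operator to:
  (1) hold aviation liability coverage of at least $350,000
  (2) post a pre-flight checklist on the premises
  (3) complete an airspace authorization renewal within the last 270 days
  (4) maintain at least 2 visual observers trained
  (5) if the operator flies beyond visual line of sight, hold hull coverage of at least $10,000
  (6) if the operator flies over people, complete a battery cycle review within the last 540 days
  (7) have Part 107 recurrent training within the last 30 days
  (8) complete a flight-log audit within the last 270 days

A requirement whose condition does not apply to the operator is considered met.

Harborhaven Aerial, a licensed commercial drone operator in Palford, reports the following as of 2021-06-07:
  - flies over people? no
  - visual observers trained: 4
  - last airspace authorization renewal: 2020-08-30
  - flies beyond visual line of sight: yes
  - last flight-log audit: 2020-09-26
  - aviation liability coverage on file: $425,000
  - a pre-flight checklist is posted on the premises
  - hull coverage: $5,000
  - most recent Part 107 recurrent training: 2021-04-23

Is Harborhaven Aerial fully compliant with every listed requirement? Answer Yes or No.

No

1. aviation liability coverage $425,000 ≥ $350,000 → met
2. pre-flight checklist present → met
3. airspace authorization renewal 281 days ago vs limit 270 → not met
4. visual observers trained 4 ≥ 2 → met
5. condition 'flies beyond visual line of sight' holds; hull coverage $5,000 < $10,000 → not met
6. condition 'flies over people' does not hold → requirement n/a → met
7. Part 107 recurrent training 45 days ago vs limit 30 → not met
8. flight-log audit 254 days ago vs limit 270 → met
Not met: 3, 5, 7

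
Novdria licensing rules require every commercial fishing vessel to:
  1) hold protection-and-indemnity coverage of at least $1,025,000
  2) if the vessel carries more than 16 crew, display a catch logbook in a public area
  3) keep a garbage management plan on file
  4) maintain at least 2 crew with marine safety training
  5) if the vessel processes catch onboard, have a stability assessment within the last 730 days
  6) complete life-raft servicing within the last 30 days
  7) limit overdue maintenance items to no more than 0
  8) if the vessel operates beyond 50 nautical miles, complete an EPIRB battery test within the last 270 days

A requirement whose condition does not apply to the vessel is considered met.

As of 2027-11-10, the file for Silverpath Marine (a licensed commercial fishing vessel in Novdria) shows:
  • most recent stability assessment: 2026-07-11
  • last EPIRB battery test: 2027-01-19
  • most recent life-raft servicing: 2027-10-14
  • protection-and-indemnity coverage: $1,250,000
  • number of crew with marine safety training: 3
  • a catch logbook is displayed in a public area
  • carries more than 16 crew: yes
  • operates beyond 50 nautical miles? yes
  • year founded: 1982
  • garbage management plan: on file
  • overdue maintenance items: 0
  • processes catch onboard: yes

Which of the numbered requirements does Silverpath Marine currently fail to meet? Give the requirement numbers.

8

1. protection-and-indemnity coverage $1,250,000 ≥ $1,025,000 → met
2. condition 'carries more than 16 crew' holds; catch logbook present → met
3. garbage management plan present → met
4. crew with marine safety training 3 ≥ 2 → met
5. condition 'processes catch onboard' holds; stability assessment 487 days ago vs limit 730 → met
6. life-raft servicing 27 days ago vs limit 30 → met
7. overdue maintenance items 0 ≤ 0 → met
8. condition 'operates beyond 50 nautical miles' holds; EPIRB battery test 295 days ago vs limit 270 → not met
Not met: 8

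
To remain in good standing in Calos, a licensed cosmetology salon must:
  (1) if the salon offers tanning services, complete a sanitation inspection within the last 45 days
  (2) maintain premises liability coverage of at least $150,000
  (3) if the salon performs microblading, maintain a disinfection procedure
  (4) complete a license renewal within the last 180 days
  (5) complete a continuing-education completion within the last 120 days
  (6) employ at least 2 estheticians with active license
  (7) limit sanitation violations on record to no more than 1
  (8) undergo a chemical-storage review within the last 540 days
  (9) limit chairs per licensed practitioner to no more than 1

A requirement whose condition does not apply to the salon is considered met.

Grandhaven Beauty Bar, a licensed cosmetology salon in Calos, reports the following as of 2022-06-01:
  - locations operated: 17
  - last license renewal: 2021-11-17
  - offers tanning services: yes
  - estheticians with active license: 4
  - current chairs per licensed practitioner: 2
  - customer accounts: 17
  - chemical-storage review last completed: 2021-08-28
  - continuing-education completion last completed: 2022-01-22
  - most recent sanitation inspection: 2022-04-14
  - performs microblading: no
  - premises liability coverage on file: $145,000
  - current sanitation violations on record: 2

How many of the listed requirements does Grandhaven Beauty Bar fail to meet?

6

1. condition 'offers tanning services' holds; sanitation inspection 48 days ago vs limit 45 → not met
2. premises liability coverage $145,000 < $150,000 → not met
3. condition 'performs microblading' does not hold → requirement n/a → met
4. license renewal 196 days ago vs limit 180 → not met
5. continuing-education completion 130 days ago vs limit 120 → not met
6. estheticians with active license 4 ≥ 2 → met
7. sanitation violations on record 2 > 1 → not met
8. chemical-storage review 277 days ago vs limit 540 → met
9. chairs per licensed practitioner 2 > 1 → not met
Not met: 6 of 9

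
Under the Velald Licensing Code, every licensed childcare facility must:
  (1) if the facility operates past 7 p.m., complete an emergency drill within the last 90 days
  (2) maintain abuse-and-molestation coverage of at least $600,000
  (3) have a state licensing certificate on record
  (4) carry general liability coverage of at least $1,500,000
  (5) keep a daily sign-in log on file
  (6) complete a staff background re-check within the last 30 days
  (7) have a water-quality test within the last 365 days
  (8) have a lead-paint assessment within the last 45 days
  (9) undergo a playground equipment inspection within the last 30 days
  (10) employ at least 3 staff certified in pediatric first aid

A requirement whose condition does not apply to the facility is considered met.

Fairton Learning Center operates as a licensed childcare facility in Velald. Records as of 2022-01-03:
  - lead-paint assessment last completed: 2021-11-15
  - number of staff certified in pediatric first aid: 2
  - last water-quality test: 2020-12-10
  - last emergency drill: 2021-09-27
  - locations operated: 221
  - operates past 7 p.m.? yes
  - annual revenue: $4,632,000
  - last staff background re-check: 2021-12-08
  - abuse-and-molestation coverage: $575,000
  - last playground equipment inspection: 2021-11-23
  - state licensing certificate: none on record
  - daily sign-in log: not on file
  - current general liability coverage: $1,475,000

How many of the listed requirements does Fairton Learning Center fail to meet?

1. condition 'operates past 7 p.m.' holds; emergency drill 98 days ago vs limit 90 → not met
2. abuse-and-molestation coverage $575,000 < $600,000 → not met
3. state licensing certificate absent → not met
4. general liability coverage $1,475,000 < $1,500,000 → not met
5. daily sign-in log absent → not met
6. staff background re-check 26 days ago vs limit 30 → met
7. water-quality test 389 days ago vs limit 365 → not met
8. lead-paint assessment 49 days ago vs limit 45 → not met
9. playground equipment inspection 41 days ago vs limit 30 → not met
10. staff certified in pediatric first aid 2 < 3 → not met
Not met: 9 of 10

9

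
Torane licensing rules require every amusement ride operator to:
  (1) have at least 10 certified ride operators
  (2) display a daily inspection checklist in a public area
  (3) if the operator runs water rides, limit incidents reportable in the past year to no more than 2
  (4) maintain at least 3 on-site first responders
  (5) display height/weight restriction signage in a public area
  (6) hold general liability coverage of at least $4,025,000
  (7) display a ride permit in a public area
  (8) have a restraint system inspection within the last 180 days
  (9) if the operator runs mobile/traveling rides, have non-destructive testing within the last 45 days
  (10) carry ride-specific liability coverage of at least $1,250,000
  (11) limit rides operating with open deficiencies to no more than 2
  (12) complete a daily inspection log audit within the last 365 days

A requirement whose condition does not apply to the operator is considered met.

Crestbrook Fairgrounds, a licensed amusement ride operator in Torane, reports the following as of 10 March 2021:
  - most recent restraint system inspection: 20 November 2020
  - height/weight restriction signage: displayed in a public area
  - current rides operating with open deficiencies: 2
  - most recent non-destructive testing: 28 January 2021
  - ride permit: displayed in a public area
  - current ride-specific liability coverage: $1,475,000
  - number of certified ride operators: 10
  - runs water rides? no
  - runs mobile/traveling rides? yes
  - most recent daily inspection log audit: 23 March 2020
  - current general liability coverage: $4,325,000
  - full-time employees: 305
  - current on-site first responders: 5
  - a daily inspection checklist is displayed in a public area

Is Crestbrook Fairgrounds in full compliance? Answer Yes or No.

Yes

1. certified ride operators 10 ≥ 10 → met
2. daily inspection checklist present → met
3. condition 'runs water rides' does not hold → requirement n/a → met
4. on-site first responders 5 ≥ 3 → met
5. height/weight restriction signage present → met
6. general liability coverage $4,325,000 ≥ $4,025,000 → met
7. ride permit present → met
8. restraint system inspection 110 days ago vs limit 180 → met
9. condition 'runs mobile/traveling rides' holds; non-destructive testing 41 days ago vs limit 45 → met
10. ride-specific liability coverage $1,475,000 ≥ $1,250,000 → met
11. rides operating with open deficiencies 2 ≤ 2 → met
12. daily inspection log audit 352 days ago vs limit 365 → met
All met.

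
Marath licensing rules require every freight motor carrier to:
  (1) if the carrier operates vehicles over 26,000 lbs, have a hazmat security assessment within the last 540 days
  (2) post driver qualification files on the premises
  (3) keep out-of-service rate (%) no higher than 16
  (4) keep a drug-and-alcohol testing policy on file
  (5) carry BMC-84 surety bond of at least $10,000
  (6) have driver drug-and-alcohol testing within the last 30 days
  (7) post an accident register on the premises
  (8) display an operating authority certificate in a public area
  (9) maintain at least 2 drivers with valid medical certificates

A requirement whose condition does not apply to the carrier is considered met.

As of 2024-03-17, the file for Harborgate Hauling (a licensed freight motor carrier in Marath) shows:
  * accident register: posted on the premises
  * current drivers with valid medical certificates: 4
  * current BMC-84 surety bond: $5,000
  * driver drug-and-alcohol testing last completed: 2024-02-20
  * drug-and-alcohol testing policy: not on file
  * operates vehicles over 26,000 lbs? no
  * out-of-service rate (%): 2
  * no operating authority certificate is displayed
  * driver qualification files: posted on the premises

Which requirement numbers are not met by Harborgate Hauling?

1. condition 'operates vehicles over 26,000 lbs' does not hold → requirement n/a → met
2. driver qualification files present → met
3. out-of-service rate (%) 2 ≤ 16 → met
4. drug-and-alcohol testing policy absent → not met
5. BMC-84 surety bond $5,000 < $10,000 → not met
6. driver drug-and-alcohol testing 26 days ago vs limit 30 → met
7. accident register present → met
8. operating authority certificate absent → not met
9. drivers with valid medical certificates 4 ≥ 2 → met
Not met: 4, 5, 8

4, 5, 8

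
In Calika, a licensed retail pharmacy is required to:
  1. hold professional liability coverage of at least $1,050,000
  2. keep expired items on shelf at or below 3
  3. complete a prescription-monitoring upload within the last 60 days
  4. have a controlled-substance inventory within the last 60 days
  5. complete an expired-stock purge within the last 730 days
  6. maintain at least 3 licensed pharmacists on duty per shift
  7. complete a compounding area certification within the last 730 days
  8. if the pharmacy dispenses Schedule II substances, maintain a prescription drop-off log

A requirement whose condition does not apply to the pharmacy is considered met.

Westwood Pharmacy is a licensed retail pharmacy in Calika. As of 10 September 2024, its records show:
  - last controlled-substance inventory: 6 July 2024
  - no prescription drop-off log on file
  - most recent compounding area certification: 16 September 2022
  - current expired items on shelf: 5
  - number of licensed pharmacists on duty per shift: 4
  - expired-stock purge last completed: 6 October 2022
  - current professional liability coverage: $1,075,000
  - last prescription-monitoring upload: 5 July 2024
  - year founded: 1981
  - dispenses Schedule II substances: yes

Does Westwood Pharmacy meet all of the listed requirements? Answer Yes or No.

1. professional liability coverage $1,075,000 ≥ $1,050,000 → met
2. expired items on shelf 5 > 3 → not met
3. prescription-monitoring upload 67 days ago vs limit 60 → not met
4. controlled-substance inventory 66 days ago vs limit 60 → not met
5. expired-stock purge 705 days ago vs limit 730 → met
6. licensed pharmacists on duty per shift 4 ≥ 3 → met
7. compounding area certification 725 days ago vs limit 730 → met
8. condition 'dispenses Schedule II substances' holds; prescription drop-off log absent → not met
Not met: 2, 3, 4, 8

No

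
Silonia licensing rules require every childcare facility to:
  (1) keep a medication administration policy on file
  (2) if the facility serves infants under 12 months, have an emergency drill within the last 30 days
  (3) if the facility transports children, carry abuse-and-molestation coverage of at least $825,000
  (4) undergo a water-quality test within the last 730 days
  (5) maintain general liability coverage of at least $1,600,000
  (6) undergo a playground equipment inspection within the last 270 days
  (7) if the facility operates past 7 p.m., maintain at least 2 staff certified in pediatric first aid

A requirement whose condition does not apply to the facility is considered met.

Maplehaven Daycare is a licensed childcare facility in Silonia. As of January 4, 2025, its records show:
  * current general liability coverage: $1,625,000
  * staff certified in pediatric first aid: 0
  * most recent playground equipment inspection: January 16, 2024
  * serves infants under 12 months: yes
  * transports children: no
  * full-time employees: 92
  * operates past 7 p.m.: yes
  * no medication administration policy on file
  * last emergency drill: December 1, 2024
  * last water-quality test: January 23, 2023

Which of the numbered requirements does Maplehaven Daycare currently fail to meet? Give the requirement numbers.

1. medication administration policy absent → not met
2. condition 'serves infants under 12 months' holds; emergency drill 34 days ago vs limit 30 → not met
3. condition 'transports children' does not hold → requirement n/a → met
4. water-quality test 712 days ago vs limit 730 → met
5. general liability coverage $1,625,000 ≥ $1,600,000 → met
6. playground equipment inspection 354 days ago vs limit 270 → not met
7. condition 'operates past 7 p.m.' holds; staff certified in pediatric first aid 0 < 2 → not met
Not met: 1, 2, 6, 7

1, 2, 6, 7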